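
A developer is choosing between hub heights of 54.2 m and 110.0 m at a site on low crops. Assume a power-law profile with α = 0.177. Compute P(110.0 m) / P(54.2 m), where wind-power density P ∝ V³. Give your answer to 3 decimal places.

1.456

Speed ratio: V_B/V_A = (z_B/z_A)^α = (110.0/54.2)^0.177 = (2.0295)^0.177 = 1.13347
Power-density ratio: P_B/P_A = (V_B/V_A)³ = (1.13347)³ = 1.45622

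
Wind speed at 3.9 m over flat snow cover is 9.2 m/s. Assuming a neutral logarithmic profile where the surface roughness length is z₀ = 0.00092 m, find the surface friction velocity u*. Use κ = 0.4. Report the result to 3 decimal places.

u* ≈ 0.441 m/s

Log law: V(z) = (u*/κ) · ln(z/z₀) ⇒ u* = κ · V / ln(z/z₀)
u* = 0.4 × 9.2 / ln(3.9/0.00092) = 0.4 × 9.2 / 8.3521
   = 3.6800 / 8.3521 = 0.4406 m/s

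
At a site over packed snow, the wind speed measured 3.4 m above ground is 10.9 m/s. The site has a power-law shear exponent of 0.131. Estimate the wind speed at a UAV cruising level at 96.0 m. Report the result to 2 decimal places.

16.88 m/s

Power-law profile: V₂ = V₁ · (z₂/z₁)^α
V₂ = 10.9 × (96.0/3.4)^0.131 = 10.9 × (28.2353)^0.131
    = 10.9 × 1.5490 = 16.8842 m/s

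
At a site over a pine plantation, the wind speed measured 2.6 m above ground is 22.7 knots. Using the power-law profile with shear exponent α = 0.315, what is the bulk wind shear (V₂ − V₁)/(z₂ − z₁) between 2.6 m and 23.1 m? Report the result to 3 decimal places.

Power law: V₂ = V₁ · (z₂/z₁)^α = 22.7 × (8.8846)^0.315 = 45.1697 knots
ΔV/Δz = (45.1697 − 22.7)/(23.1 − 2.6) = 22.4697/20.5000 = 1.09608 knots/m

1.096 knots/m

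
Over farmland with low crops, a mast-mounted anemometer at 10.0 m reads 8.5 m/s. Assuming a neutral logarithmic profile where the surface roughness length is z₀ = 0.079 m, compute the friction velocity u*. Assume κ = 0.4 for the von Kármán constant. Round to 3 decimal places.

u* ≈ 0.702 m/s

Log law: V(z) = (u*/κ) · ln(z/z₀) ⇒ u* = κ · V / ln(z/z₀)
u* = 0.4 × 8.5 / ln(10.0/0.079) = 0.4 × 8.5 / 4.8409
   = 3.4000 / 4.8409 = 0.7023 m/s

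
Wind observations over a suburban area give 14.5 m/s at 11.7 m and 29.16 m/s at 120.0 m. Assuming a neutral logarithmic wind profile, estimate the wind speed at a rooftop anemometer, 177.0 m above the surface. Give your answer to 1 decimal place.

31.6 m/s

Log law: V ∝ ln(z/z₀). From the pair, with r = V₁/V₂ = 0.49726,
ln z₀ = (ln z₁ − r·ln z₂)/(1 − r) = (2.4596 − 0.49726×4.7875)/0.50274 = 0.1571 → z₀ = 1.170 m
V₃ = V₁ · ln(z₃/z₀)/ln(z₁/z₀) = 14.5 × 5.0191/2.3025 = 31.6076 m/s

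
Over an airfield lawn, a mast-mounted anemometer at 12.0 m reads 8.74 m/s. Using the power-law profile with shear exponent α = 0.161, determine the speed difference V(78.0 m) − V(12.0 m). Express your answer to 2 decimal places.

Power law: V₂ = V₁ · (z₂/z₁)^α = 8.74 × (6.5000)^0.161 = 11.8138 m/s
ΔV = 11.8138 − 8.74 = 3.0738 m/s

3.07 m/s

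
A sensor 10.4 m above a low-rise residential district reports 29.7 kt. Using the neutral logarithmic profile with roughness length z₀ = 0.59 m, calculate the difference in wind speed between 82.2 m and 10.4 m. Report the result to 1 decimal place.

21.4 kt

Log law: V₂ = V₁ · ln(z₂/z₀)/ln(z₁/z₀) = 29.7 × 4.9368/2.8694 = 51.0980 kt
ΔV = 51.0980 − 29.7 = 21.3980 kt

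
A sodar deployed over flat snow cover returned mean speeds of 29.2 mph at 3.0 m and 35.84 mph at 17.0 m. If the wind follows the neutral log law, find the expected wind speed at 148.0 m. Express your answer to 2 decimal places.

44.12 mph

Log law: V ∝ ln(z/z₀). From the pair, with r = V₁/V₂ = 0.81473,
ln z₀ = (ln z₁ − r·ln z₂)/(1 − r) = (1.0986 − 0.81473×2.8332)/0.18527 = -6.5295 → z₀ = 0.001460 m
V₃ = V₁ · ln(z₃/z₀)/ln(z₁/z₀) = 29.2 × 11.5267/7.6281 = 44.1237 mph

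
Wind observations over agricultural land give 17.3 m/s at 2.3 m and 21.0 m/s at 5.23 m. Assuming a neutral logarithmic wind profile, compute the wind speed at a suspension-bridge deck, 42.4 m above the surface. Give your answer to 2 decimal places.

Log law: V ∝ ln(z/z₀). From the pair, with r = V₁/V₂ = 0.82381,
ln z₀ = (ln z₁ − r·ln z₂)/(1 − r) = (0.8329 − 0.82381×1.6544)/0.17619 = -3.0082 → z₀ = 0.04938 m
V₃ = V₁ · ln(z₃/z₀)/ln(z₁/z₀) = 17.3 × 6.7553/3.8411 = 30.4256 m/s

30.43 m/s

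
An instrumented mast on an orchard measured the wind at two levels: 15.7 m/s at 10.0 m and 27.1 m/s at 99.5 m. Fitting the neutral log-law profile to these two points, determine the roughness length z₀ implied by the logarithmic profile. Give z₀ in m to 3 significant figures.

Log law: V(z) ∝ ln(z/z₀). With r = V₁/V₂ = 15.7/27.1 = 0.57934,
r · ln(z₂/z₀) = ln(z₁/z₀) ⇒ ln z₀ = (ln z₁ − r·ln z₂)/(1 − r)
ln z₀ = (2.30259 − 0.57934×4.60016) / 0.42066 = -0.8616
z₀ = exp(-0.8616) = 0.4225 m

z₀ ≈ 0.422 m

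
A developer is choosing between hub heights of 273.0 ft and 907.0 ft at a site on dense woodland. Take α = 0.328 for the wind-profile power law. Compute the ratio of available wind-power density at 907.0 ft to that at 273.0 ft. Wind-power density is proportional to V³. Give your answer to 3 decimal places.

3.259

Speed ratio: V_B/V_A = (z_B/z_A)^α = (907.0/273.0)^0.328 = (3.3223)^0.328 = 1.48263
Power-density ratio: P_B/P_A = (V_B/V_A)³ = (1.48263)³ = 3.25913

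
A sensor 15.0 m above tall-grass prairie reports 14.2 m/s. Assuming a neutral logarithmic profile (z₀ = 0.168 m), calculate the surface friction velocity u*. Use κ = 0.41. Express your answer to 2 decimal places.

u* ≈ 1.30 m/s

Log law: V(z) = (u*/κ) · ln(z/z₀) ⇒ u* = κ · V / ln(z/z₀)
u* = 0.41 × 14.2 / ln(15.0/0.168) = 0.41 × 14.2 / 4.4918
   = 5.8220 / 4.4918 = 1.2961 m/s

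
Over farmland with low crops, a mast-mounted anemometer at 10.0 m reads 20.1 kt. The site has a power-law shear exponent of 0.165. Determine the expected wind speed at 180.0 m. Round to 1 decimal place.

32.4 kt

Power-law profile: V₂ = V₁ · (z₂/z₁)^α
V₂ = 20.1 × (180.0/10.0)^0.165 = 20.1 × (18.0000)^0.165
    = 20.1 × 1.6111 = 32.3829 kt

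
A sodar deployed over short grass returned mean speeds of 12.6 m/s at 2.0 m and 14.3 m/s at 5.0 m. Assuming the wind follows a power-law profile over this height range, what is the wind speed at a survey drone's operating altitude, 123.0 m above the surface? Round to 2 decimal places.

First find α: α = ln(V₂/V₁)/ln(z₂/z₁) = ln(14.3/12.6)/ln(5.0/2.0) = 0.12656/0.91629 = 0.1381
Extrapolate from 5.0 m to 123.0 m: V₃ = 14.3 × (123.0/5.0)^0.1381 = 14.3 × 1.5564 = 22.2566 m/s

22.26 m/s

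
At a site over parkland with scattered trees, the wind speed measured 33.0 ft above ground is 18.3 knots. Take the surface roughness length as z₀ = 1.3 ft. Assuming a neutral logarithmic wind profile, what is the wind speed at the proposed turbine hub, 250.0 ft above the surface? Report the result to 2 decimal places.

Log law: V(z) ∝ ln(z/z₀), so V₂/V₁ = ln(z₂/z₀) / ln(z₁/z₀).
ln(250.0/1.3) = 5.2591, ln(33.0/1.3) = 3.2341
V₂ = 18.3 × 5.2591/3.2341 = 18.3 × 1.6261 = 29.7579 knots

29.76 knots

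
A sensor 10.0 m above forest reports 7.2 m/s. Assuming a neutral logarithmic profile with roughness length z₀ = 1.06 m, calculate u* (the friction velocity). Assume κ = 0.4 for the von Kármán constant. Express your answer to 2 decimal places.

u* ≈ 1.28 m/s

Log law: V(z) = (u*/κ) · ln(z/z₀) ⇒ u* = κ · V / ln(z/z₀)
u* = 0.4 × 7.2 / ln(10.0/1.06) = 0.4 × 7.2 / 2.2443
   = 2.8800 / 2.2443 = 1.2832 m/s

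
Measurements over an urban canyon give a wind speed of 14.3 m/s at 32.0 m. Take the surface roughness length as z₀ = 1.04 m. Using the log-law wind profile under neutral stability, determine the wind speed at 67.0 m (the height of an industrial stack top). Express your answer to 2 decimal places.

Log law: V(z) ∝ ln(z/z₀), so V₂/V₁ = ln(z₂/z₀) / ln(z₁/z₀).
ln(67.0/1.04) = 4.1655, ln(32.0/1.04) = 3.4265
V₂ = 14.3 × 4.1655/3.4265 = 14.3 × 1.2157 = 17.3839 m/s

17.38 m/s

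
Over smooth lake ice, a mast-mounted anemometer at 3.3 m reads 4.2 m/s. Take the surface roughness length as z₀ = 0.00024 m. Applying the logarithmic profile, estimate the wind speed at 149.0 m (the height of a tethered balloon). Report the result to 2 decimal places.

5.88 m/s

Log law: V(z) ∝ ln(z/z₀), so V₂/V₁ = ln(z₂/z₀) / ln(z₁/z₀).
ln(149.0/0.00024) = 13.3388, ln(3.3/0.00024) = 9.5288
V₂ = 4.2 × 13.3388/9.5288 = 4.2 × 1.3998 = 5.8793 m/s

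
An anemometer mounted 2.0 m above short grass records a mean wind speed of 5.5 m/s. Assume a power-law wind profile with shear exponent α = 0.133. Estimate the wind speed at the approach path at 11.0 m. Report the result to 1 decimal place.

6.9 m/s

Power-law profile: V₂ = V₁ · (z₂/z₁)^α
V₂ = 5.5 × (11.0/2.0)^0.133 = 5.5 × (5.5000)^0.133
    = 5.5 × 1.2545 = 6.8997 m/s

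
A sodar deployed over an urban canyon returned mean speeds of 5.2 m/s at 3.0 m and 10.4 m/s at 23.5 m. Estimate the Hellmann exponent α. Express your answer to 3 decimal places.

α ≈ 0.337

Power law: V₂/V₁ = (z₂/z₁)^α ⇒ α = ln(V₂/V₁) / ln(z₂/z₁)
α = ln(10.4/5.2) / ln(23.5/3.0) = ln(2.0000) / ln(7.8333)
  = 0.69315 / 2.05839 = 0.33674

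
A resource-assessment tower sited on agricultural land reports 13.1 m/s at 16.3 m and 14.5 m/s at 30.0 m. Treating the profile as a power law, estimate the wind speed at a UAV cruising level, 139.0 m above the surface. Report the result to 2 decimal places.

First find α: α = ln(V₂/V₁)/ln(z₂/z₁) = ln(14.5/13.1)/ln(30.0/16.3) = 0.10154/0.61003 = 0.1664
Extrapolate from 30.0 m to 139.0 m: V₃ = 14.5 × (139.0/30.0)^0.1664 = 14.5 × 1.2907 = 18.7155 m/s

18.72 m/s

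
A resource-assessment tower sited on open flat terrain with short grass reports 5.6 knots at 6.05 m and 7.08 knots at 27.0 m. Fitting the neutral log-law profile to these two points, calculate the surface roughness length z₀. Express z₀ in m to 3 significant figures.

z₀ ≈ 0.0211 m

Log law: V(z) ∝ ln(z/z₀). With r = V₁/V₂ = 5.6/7.08 = 0.79096,
r · ln(z₂/z₀) = ln(z₁/z₀) ⇒ ln z₀ = (ln z₁ − r·ln z₂)/(1 − r)
ln z₀ = (1.80006 − 0.79096×3.29584) / 0.20904 = -3.8596
z₀ = exp(-3.8596) = 0.02108 m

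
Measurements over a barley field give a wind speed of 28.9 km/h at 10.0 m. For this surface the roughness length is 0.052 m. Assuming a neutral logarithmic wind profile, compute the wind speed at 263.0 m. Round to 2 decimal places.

Log law: V(z) ∝ ln(z/z₀), so V₂/V₁ = ln(z₂/z₀) / ln(z₁/z₀).
ln(263.0/0.052) = 8.5287, ln(10.0/0.052) = 5.2591
V₂ = 28.9 × 8.5287/5.2591 = 28.9 × 1.6217 = 46.8671 km/h

46.87 km/h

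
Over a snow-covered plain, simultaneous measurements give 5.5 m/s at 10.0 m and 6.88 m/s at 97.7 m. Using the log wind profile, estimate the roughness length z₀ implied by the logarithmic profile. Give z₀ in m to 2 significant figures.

z₀ ≈ 0.0011 m

Log law: V(z) ∝ ln(z/z₀). With r = V₁/V₂ = 5.5/6.88 = 0.79942,
r · ln(z₂/z₀) = ln(z₁/z₀) ⇒ ln z₀ = (ln z₁ − r·ln z₂)/(1 − r)
ln z₀ = (2.30259 − 0.79942×4.58190) / 0.20058 = -6.7816
z₀ = exp(-6.7816) = 0.001134 m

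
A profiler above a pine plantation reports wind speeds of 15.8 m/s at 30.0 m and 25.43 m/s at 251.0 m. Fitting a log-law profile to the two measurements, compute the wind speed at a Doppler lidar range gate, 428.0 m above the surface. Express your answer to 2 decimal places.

Log law: V ∝ ln(z/z₀). From the pair, with r = V₁/V₂ = 0.62131,
ln z₀ = (ln z₁ − r·ln z₂)/(1 − r) = (3.4012 − 0.62131×5.5255)/0.37869 = -0.0841 → z₀ = 0.9194 m
V₃ = V₁ · ln(z₃/z₀)/ln(z₁/z₀) = 15.8 × 6.1432/3.4853 = 27.8493 m/s

27.85 m/s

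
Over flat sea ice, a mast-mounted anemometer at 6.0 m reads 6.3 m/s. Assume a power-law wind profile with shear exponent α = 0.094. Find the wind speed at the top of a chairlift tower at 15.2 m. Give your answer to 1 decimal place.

6.9 m/s

Power-law profile: V₂ = V₁ · (z₂/z₁)^α
V₂ = 6.3 × (15.2/6.0)^0.094 = 6.3 × (2.5333)^0.094
    = 6.3 × 1.0913 = 6.8752 m/s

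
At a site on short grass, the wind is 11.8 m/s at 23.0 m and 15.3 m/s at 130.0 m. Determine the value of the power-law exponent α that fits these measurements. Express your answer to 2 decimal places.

Power law: V₂/V₁ = (z₂/z₁)^α ⇒ α = ln(V₂/V₁) / ln(z₂/z₁)
α = ln(15.3/11.8) / ln(130.0/23.0) = ln(1.2966) / ln(5.6522)
  = 0.25975 / 1.73204 = 0.14997

α ≈ 0.15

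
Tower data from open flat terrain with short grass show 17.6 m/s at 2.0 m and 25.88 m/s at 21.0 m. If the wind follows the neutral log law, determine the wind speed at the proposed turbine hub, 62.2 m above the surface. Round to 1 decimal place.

29.7 m/s

Log law: V ∝ ln(z/z₀). From the pair, with r = V₁/V₂ = 0.68006,
ln z₀ = (ln z₁ − r·ln z₂)/(1 − r) = (0.6931 − 0.68006×3.0445)/0.31994 = -4.3049 → z₀ = 0.01350 m
V₃ = V₁ · ln(z₃/z₀)/ln(z₁/z₀) = 17.6 × 8.4353/4.9981 = 29.7036 m/s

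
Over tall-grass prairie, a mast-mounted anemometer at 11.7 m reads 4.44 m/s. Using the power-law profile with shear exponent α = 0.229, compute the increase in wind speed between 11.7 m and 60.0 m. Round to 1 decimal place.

2.0 m/s

Power law: V₂ = V₁ · (z₂/z₁)^α = 4.44 × (5.1282)^0.229 = 6.4560 m/s
ΔV = 6.4560 − 4.44 = 2.0160 m/s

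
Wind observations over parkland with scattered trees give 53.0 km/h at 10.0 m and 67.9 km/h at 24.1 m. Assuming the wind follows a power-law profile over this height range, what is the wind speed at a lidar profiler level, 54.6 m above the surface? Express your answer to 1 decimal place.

First find α: α = ln(V₂/V₁)/ln(z₂/z₁) = ln(67.9/53.0)/ln(24.1/10.0) = 0.24774/0.87963 = 0.2816
Extrapolate from 24.1 m to 54.6 m: V₃ = 67.9 × (54.6/24.1)^0.2816 = 67.9 × 1.2590 = 85.4877 km/h

85.5 km/h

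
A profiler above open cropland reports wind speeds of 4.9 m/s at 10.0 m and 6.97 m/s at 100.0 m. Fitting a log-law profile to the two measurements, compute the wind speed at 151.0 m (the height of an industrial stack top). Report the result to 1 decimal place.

7.3 m/s

Log law: V ∝ ln(z/z₀). From the pair, with r = V₁/V₂ = 0.70301,
ln z₀ = (ln z₁ − r·ln z₂)/(1 − r) = (2.3026 − 0.70301×4.6052)/0.29699 = -3.1480 → z₀ = 0.04294 m
V₃ = V₁ · ln(z₃/z₀)/ln(z₁/z₀) = 4.9 × 8.1653/5.4506 = 7.3405 m/s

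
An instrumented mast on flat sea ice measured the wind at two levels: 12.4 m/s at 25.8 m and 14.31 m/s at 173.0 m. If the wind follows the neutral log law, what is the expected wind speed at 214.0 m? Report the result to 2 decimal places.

Log law: V ∝ ln(z/z₀). From the pair, with r = V₁/V₂ = 0.86653,
ln z₀ = (ln z₁ − r·ln z₂)/(1 − r) = (3.2504 − 0.86653×5.1533)/0.13347 = -9.1036 → z₀ = 0.0001113 m
V₃ = V₁ · ln(z₃/z₀)/ln(z₁/z₀) = 12.4 × 14.4696/12.3540 = 14.5235 m/s

14.52 m/s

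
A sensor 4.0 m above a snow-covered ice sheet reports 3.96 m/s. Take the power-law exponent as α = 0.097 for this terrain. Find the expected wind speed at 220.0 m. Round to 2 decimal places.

Power-law profile: V₂ = V₁ · (z₂/z₁)^α
V₂ = 3.96 × (220.0/4.0)^0.097 = 3.96 × (55.0000)^0.097
    = 3.96 × 1.4751 = 5.8413 m/s

5.84 m/s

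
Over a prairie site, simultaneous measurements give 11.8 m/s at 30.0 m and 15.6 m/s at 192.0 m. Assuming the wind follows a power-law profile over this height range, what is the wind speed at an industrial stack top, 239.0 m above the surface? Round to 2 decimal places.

16.12 m/s

First find α: α = ln(V₂/V₁)/ln(z₂/z₁) = ln(15.6/11.8)/ln(192.0/30.0) = 0.27917/1.85630 = 0.1504
Extrapolate from 192.0 m to 239.0 m: V₃ = 15.6 × (239.0/192.0)^0.1504 = 15.6 × 1.0335 = 16.1223 m/s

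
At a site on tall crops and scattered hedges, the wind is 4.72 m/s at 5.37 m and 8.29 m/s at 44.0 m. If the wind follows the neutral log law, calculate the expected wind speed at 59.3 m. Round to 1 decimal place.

8.8 m/s

Log law: V ∝ ln(z/z₀). From the pair, with r = V₁/V₂ = 0.56936,
ln z₀ = (ln z₁ − r·ln z₂)/(1 − r) = (1.6808 − 0.56936×3.7842)/0.43064 = -1.1001 → z₀ = 0.3328 m
V₃ = V₁ · ln(z₃/z₀)/ln(z₁/z₀) = 4.72 × 5.1827/2.7809 = 8.7965 m/s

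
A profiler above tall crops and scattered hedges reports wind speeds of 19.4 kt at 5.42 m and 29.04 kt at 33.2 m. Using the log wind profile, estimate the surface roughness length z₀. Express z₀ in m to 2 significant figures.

z₀ ≈ 0.14 m

Log law: V(z) ∝ ln(z/z₀). With r = V₁/V₂ = 19.4/29.04 = 0.66804,
r · ln(z₂/z₀) = ln(z₁/z₀) ⇒ ln z₀ = (ln z₁ − r·ln z₂)/(1 − r)
ln z₀ = (1.69010 − 0.66804×3.50255) / 0.33196 = -1.9574
z₀ = exp(-1.9574) = 0.1412 m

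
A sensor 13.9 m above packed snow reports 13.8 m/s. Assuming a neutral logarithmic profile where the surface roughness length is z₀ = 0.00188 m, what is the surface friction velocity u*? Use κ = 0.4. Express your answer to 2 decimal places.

Log law: V(z) = (u*/κ) · ln(z/z₀) ⇒ u* = κ · V / ln(z/z₀)
u* = 0.4 × 13.8 / ln(13.9/0.00188) = 0.4 × 13.8 / 8.9084
   = 5.5200 / 8.9084 = 0.6196 m/s

u* ≈ 0.62 m/s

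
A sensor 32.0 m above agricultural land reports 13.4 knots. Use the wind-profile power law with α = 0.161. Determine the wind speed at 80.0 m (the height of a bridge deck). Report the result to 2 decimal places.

Power-law profile: V₂ = V₁ · (z₂/z₁)^α
V₂ = 13.4 × (80.0/32.0)^0.161 = 13.4 × (2.5000)^0.161
    = 13.4 × 1.1590 = 15.5301 knots

15.53 knots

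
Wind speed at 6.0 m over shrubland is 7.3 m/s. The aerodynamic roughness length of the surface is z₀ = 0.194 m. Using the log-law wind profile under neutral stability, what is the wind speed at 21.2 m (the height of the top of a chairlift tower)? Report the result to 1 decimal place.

10.0 m/s

Log law: V(z) ∝ ln(z/z₀), so V₂/V₁ = ln(z₂/z₀) / ln(z₁/z₀).
ln(21.2/0.194) = 4.6939, ln(6.0/0.194) = 3.4317
V₂ = 7.3 × 4.6939/3.4317 = 7.3 × 1.3678 = 9.9851 m/s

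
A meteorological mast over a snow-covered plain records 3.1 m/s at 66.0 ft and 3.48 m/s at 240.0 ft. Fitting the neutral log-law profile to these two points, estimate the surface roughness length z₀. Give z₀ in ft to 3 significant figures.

Log law: V(z) ∝ ln(z/z₀). With r = V₁/V₂ = 3.1/3.48 = 0.89080,
r · ln(z₂/z₀) = ln(z₁/z₀) ⇒ ln z₀ = (ln z₁ − r·ln z₂)/(1 − r)
ln z₀ = (4.18965 − 0.89080×5.48064) / 0.10920 = -6.3421
z₀ = exp(-6.3421) = 0.001761 ft

z₀ ≈ 0.00176 ft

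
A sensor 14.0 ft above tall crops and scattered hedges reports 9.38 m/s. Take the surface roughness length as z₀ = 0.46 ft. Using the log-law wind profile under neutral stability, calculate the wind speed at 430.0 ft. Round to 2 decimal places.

Log law: V(z) ∝ ln(z/z₀), so V₂/V₁ = ln(z₂/z₀) / ln(z₁/z₀).
ln(430.0/0.46) = 6.8403, ln(14.0/0.46) = 3.4156
V₂ = 9.38 × 6.8403/3.4156 = 9.38 × 2.0027 = 18.7851 m/s

18.79 m/s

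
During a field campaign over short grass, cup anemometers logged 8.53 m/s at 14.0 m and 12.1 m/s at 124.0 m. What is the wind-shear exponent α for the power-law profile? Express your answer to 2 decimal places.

Power law: V₂/V₁ = (z₂/z₁)^α ⇒ α = ln(V₂/V₁) / ln(z₂/z₁)
α = ln(12.1/8.53) / ln(124.0/14.0) = ln(1.4185) / ln(8.8571)
  = 0.34962 / 2.18122 = 0.16028

α ≈ 0.16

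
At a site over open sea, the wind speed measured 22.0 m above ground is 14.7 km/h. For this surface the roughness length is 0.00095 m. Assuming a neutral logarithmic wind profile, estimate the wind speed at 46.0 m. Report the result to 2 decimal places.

Log law: V(z) ∝ ln(z/z₀), so V₂/V₁ = ln(z₂/z₀) / ln(z₁/z₀).
ln(46.0/0.00095) = 10.7877, ln(22.0/0.00095) = 10.0501
V₂ = 14.7 × 10.7877/10.0501 = 14.7 × 1.0734 = 15.7789 km/h

15.78 km/h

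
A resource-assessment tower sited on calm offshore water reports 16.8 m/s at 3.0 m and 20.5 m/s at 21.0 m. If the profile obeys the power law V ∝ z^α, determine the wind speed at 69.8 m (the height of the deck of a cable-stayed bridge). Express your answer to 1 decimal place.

First find α: α = ln(V₂/V₁)/ln(z₂/z₁) = ln(20.5/16.8)/ln(21.0/3.0) = 0.19905/1.94591 = 0.1023
Extrapolate from 21.0 m to 69.8 m: V₃ = 20.5 × (69.8/21.0)^0.1023 = 20.5 × 1.1307 = 23.1799 m/s

23.2 m/s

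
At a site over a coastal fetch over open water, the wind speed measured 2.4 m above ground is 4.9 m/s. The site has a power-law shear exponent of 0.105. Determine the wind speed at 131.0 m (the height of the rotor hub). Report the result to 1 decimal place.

Power-law profile: V₂ = V₁ · (z₂/z₁)^α
V₂ = 4.9 × (131.0/2.4)^0.105 = 4.9 × (54.5833)^0.105
    = 4.9 × 1.5219 = 7.4574 m/s

7.5 m/s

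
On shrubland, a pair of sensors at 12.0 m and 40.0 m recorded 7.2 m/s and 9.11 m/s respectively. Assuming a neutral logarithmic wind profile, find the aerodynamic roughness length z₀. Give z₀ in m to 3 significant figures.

Log law: V(z) ∝ ln(z/z₀). With r = V₁/V₂ = 7.2/9.11 = 0.79034,
r · ln(z₂/z₀) = ln(z₁/z₀) ⇒ ln z₀ = (ln z₁ − r·ln z₂)/(1 − r)
ln z₀ = (2.48491 − 0.79034×3.68888) / 0.20966 = -2.0536
z₀ = exp(-2.0536) = 0.1283 m

z₀ ≈ 0.128 m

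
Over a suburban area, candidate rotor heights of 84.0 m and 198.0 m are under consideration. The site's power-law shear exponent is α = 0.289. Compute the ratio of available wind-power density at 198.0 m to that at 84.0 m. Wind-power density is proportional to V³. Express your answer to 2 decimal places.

Speed ratio: V_B/V_A = (z_B/z_A)^α = (198.0/84.0)^0.289 = (2.3571)^0.289 = 1.28121
Power-density ratio: P_B/P_A = (V_B/V_A)³ = (1.28121)³ = 2.10309

2.10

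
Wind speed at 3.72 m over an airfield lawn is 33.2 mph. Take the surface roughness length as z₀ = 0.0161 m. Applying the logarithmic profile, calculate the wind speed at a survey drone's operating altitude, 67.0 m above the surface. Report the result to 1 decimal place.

Log law: V(z) ∝ ln(z/z₀), so V₂/V₁ = ln(z₂/z₀) / ln(z₁/z₀).
ln(67.0/0.0161) = 8.3336, ln(3.72/0.0161) = 5.4427
V₂ = 33.2 × 8.3336/5.4427 = 33.2 × 1.5312 = 50.8348 mph

50.8 mph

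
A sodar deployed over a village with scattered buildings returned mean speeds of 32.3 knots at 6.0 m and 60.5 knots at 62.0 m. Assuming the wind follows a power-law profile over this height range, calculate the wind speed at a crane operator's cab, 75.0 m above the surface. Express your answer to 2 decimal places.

63.68 knots

First find α: α = ln(V₂/V₁)/ln(z₂/z₁) = ln(60.5/32.3)/ln(62.0/6.0) = 0.62758/2.33537 = 0.2687
Extrapolate from 62.0 m to 75.0 m: V₃ = 60.5 × (75.0/62.0)^0.2687 = 60.5 × 1.0525 = 63.6753 knots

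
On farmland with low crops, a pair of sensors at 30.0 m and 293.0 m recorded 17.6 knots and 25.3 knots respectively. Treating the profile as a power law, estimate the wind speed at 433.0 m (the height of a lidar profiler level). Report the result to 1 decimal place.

First find α: α = ln(V₂/V₁)/ln(z₂/z₁) = ln(25.3/17.6)/ln(293.0/30.0) = 0.36291/2.27898 = 0.1592
Extrapolate from 293.0 m to 433.0 m: V₃ = 25.3 × (433.0/293.0)^0.1592 = 25.3 × 1.0642 = 26.9235 knots

26.9 knots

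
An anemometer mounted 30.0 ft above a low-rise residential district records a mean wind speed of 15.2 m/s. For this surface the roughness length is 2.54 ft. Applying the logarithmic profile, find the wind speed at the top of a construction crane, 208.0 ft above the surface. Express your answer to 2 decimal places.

27.12 m/s

Log law: V(z) ∝ ln(z/z₀), so V₂/V₁ = ln(z₂/z₀) / ln(z₁/z₀).
ln(208.0/2.54) = 4.4054, ln(30.0/2.54) = 2.4690
V₂ = 15.2 × 4.4054/2.4690 = 15.2 × 1.7843 = 27.1206 m/s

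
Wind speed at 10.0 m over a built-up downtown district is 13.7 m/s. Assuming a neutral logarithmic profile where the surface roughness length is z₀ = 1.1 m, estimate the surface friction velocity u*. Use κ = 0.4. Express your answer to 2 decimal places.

u* ≈ 2.48 m/s

Log law: V(z) = (u*/κ) · ln(z/z₀) ⇒ u* = κ · V / ln(z/z₀)
u* = 0.4 × 13.7 / ln(10.0/1.1) = 0.4 × 13.7 / 2.2073
   = 5.4800 / 2.2073 = 2.4827 m/s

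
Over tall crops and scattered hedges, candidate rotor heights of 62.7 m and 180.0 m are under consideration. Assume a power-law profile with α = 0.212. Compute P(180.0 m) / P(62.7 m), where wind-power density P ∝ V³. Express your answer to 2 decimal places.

1.96

Speed ratio: V_B/V_A = (z_B/z_A)^α = (180.0/62.7)^0.212 = (2.8708)^0.212 = 1.25054
Power-density ratio: P_B/P_A = (V_B/V_A)³ = (1.25054)³ = 1.95565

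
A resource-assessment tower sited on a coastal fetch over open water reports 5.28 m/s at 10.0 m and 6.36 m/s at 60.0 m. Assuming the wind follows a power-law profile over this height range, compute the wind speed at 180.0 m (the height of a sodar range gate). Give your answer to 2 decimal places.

First find α: α = ln(V₂/V₁)/ln(z₂/z₁) = ln(6.36/5.28)/ln(60.0/10.0) = 0.18610/1.79176 = 0.1039
Extrapolate from 60.0 m to 180.0 m: V₃ = 6.36 × (180.0/60.0)^0.1039 = 6.36 × 1.1209 = 7.1288 m/s

7.13 m/s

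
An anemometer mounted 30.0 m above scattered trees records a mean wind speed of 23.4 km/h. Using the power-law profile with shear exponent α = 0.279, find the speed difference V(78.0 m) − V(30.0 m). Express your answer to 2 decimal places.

7.15 km/h

Power law: V₂ = V₁ · (z₂/z₁)^α = 23.4 × (2.6000)^0.279 = 30.5487 km/h
ΔV = 30.5487 − 23.4 = 7.1487 km/h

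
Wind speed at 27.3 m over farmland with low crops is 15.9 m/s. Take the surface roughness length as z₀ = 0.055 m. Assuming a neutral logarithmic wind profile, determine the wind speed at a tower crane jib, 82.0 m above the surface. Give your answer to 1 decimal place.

Log law: V(z) ∝ ln(z/z₀), so V₂/V₁ = ln(z₂/z₀) / ln(z₁/z₀).
ln(82.0/0.055) = 7.3071, ln(27.3/0.055) = 6.2073
V₂ = 15.9 × 7.3071/6.2073 = 15.9 × 1.1772 = 18.7172 m/s

18.7 m/s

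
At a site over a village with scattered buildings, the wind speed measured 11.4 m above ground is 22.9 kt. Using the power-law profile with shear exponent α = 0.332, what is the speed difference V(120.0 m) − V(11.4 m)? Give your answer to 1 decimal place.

27.1 kt

Power law: V₂ = V₁ · (z₂/z₁)^α = 22.9 × (10.5263)^0.332 = 50.0301 kt
ΔV = 50.0301 − 22.9 = 27.1301 kt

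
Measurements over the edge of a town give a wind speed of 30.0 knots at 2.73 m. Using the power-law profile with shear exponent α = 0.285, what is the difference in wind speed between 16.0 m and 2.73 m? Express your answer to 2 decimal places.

19.66 knots

Power law: V₂ = V₁ · (z₂/z₁)^α = 30.0 × (5.8608)^0.285 = 49.6580 knots
ΔV = 49.6580 − 30.0 = 19.6580 knots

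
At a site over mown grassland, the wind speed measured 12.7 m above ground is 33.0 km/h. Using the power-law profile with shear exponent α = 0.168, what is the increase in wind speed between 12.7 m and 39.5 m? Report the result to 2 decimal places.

6.93 km/h

Power law: V₂ = V₁ · (z₂/z₁)^α = 33.0 × (3.1102)^0.168 = 39.9304 km/h
ΔV = 39.9304 − 33.0 = 6.9304 km/h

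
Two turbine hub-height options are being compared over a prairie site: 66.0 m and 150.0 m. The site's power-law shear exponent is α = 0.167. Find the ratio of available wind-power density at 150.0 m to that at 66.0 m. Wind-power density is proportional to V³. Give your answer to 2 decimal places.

1.51

Speed ratio: V_B/V_A = (z_B/z_A)^α = (150.0/66.0)^0.167 = (2.2727)^0.167 = 1.14695
Power-density ratio: P_B/P_A = (V_B/V_A)³ = (1.14695)³ = 1.50879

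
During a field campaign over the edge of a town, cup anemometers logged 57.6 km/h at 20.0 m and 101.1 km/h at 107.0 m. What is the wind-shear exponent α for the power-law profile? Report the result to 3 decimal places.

Power law: V₂/V₁ = (z₂/z₁)^α ⇒ α = ln(V₂/V₁) / ln(z₂/z₁)
α = ln(101.1/57.6) / ln(107.0/20.0) = ln(1.7552) / ln(5.3500)
  = 0.56259 / 1.67710 = 0.33545

α ≈ 0.335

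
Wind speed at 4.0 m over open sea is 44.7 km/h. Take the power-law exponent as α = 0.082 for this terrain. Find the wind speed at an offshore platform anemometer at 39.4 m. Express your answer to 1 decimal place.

Power-law profile: V₂ = V₁ · (z₂/z₁)^α
V₂ = 44.7 × (39.4/4.0)^0.082 = 44.7 × (9.8500)^0.082
    = 44.7 × 1.2063 = 53.9224 km/h

53.9 km/h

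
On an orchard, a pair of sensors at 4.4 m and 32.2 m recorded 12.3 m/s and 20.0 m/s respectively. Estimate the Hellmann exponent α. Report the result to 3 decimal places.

Power law: V₂/V₁ = (z₂/z₁)^α ⇒ α = ln(V₂/V₁) / ln(z₂/z₁)
α = ln(20.0/12.3) / ln(32.2/4.4) = ln(1.6260) / ln(7.3182)
  = 0.48613 / 1.99036 = 0.24424

α ≈ 0.244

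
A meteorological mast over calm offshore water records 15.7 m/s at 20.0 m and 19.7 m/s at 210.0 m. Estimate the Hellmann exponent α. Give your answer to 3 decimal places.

α ≈ 0.097

Power law: V₂/V₁ = (z₂/z₁)^α ⇒ α = ln(V₂/V₁) / ln(z₂/z₁)
α = ln(19.7/15.7) / ln(210.0/20.0) = ln(1.2548) / ln(10.5000)
  = 0.22696 / 2.35138 = 0.09652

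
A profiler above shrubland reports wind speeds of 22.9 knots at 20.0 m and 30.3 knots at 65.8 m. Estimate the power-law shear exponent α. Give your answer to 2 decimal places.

α ≈ 0.24

Power law: V₂/V₁ = (z₂/z₁)^α ⇒ α = ln(V₂/V₁) / ln(z₂/z₁)
α = ln(30.3/22.9) / ln(65.8/20.0) = ln(1.3231) / ln(3.2900)
  = 0.28001 / 1.19089 = 0.23513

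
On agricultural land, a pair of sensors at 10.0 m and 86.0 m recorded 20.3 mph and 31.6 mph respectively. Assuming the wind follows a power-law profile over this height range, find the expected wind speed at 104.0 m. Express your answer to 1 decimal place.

32.9 mph

First find α: α = ln(V₂/V₁)/ln(z₂/z₁) = ln(31.6/20.3)/ln(86.0/10.0) = 0.44254/2.15176 = 0.2057
Extrapolate from 86.0 m to 104.0 m: V₃ = 31.6 × (104.0/86.0)^0.2057 = 31.6 × 1.0399 = 32.8595 mph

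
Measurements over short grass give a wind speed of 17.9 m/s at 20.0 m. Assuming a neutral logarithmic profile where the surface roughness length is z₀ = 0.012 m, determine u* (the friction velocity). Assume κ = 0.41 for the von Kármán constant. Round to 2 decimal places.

u* ≈ 0.99 m/s

Log law: V(z) = (u*/κ) · ln(z/z₀) ⇒ u* = κ · V / ln(z/z₀)
u* = 0.41 × 17.9 / ln(20.0/0.012) = 0.41 × 17.9 / 7.4186
   = 7.3390 / 7.4186 = 0.9893 m/s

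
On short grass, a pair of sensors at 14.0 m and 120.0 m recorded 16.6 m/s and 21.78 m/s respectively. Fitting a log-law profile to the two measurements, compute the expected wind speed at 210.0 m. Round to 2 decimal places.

Log law: V ∝ ln(z/z₀). From the pair, with r = V₁/V₂ = 0.76217,
ln z₀ = (ln z₁ − r·ln z₂)/(1 − r) = (2.6391 − 0.76217×4.7875)/0.23783 = -4.2459 → z₀ = 0.01432 m
V₃ = V₁ · ln(z₃/z₀)/ln(z₁/z₀) = 16.6 × 9.5930/6.8849 = 23.1293 m/s

23.13 m/s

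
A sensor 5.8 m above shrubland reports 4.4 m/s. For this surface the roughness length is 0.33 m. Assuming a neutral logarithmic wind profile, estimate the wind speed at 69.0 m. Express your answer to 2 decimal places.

8.20 m/s

Log law: V(z) ∝ ln(z/z₀), so V₂/V₁ = ln(z₂/z₀) / ln(z₁/z₀).
ln(69.0/0.33) = 5.3428, ln(5.8/0.33) = 2.8665
V₂ = 4.4 × 5.3428/2.8665 = 4.4 × 1.8639 = 8.2009 m/s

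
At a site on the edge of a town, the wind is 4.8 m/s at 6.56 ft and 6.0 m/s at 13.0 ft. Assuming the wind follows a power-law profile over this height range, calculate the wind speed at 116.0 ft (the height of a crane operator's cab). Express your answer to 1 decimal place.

12.3 m/s

First find α: α = ln(V₂/V₁)/ln(z₂/z₁) = ln(6.0/4.8)/ln(13.0/6.56) = 0.22314/0.68396 = 0.3263
Extrapolate from 13.0 ft to 116.0 ft: V₃ = 6.0 × (116.0/13.0)^0.3263 = 6.0 × 2.0422 = 12.2535 m/s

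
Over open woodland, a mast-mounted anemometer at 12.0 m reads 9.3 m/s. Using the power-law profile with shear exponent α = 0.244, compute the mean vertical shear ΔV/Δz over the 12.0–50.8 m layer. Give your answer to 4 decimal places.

Power law: V₂ = V₁ · (z₂/z₁)^α = 9.3 × (4.2333)^0.244 = 13.2249 m/s
ΔV/Δz = (13.2249 − 9.3)/(50.8 − 12.0) = 3.9249/38.8000 = 0.10116 m/s/m

0.1012 m/s/m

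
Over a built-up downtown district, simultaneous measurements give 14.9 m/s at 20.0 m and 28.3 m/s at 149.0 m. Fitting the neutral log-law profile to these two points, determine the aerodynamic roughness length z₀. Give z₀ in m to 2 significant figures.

Log law: V(z) ∝ ln(z/z₀). With r = V₁/V₂ = 14.9/28.3 = 0.52650,
r · ln(z₂/z₀) = ln(z₁/z₀) ⇒ ln z₀ = (ln z₁ − r·ln z₂)/(1 − r)
ln z₀ = (2.99573 − 0.52650×5.00395) / 0.47350 = 0.7627
z₀ = exp(0.7627) = 2.144 m

z₀ ≈ 2.1 m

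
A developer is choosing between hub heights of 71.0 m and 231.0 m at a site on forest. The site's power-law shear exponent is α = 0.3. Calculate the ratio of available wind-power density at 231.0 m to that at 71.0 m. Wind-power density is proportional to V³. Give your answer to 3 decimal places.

2.891

Speed ratio: V_B/V_A = (z_B/z_A)^α = (231.0/71.0)^0.3 = (3.2535)^0.3 = 1.42464
Power-density ratio: P_B/P_A = (V_B/V_A)³ = (1.42464)³ = 2.89147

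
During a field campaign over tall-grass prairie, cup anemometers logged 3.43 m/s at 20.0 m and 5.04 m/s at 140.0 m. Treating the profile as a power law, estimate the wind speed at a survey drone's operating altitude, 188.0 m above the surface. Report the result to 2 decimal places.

First find α: α = ln(V₂/V₁)/ln(z₂/z₁) = ln(5.04/3.43)/ln(140.0/20.0) = 0.38485/1.94591 = 0.1978
Extrapolate from 140.0 m to 188.0 m: V₃ = 5.04 × (188.0/140.0)^0.1978 = 5.04 × 1.0600 = 5.3426 m/s

5.34 m/s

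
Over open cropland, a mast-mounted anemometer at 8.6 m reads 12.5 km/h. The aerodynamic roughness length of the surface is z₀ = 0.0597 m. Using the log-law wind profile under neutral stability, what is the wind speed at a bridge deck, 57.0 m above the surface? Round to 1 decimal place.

17.3 km/h

Log law: V(z) ∝ ln(z/z₀), so V₂/V₁ = ln(z₂/z₀) / ln(z₁/z₀).
ln(57.0/0.0597) = 6.8615, ln(8.6/0.0597) = 4.9702
V₂ = 12.5 × 6.8615/4.9702 = 12.5 × 1.3805 = 17.2566 km/h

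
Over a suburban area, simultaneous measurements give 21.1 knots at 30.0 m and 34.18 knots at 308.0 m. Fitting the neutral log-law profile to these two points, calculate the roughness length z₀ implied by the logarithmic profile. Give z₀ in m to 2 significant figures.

z₀ ≈ 0.70 m

Log law: V(z) ∝ ln(z/z₀). With r = V₁/V₂ = 21.1/34.18 = 0.61732,
r · ln(z₂/z₀) = ln(z₁/z₀) ⇒ ln z₀ = (ln z₁ − r·ln z₂)/(1 − r)
ln z₀ = (3.40120 − 0.61732×5.73010) / 0.38268 = -0.3557
z₀ = exp(-0.3557) = 0.7007 m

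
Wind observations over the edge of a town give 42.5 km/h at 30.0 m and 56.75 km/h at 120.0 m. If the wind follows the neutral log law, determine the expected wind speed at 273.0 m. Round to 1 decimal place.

65.2 km/h

Log law: V ∝ ln(z/z₀). From the pair, with r = V₁/V₂ = 0.74890,
ln z₀ = (ln z₁ − r·ln z₂)/(1 − r) = (3.4012 − 0.74890×4.7875)/0.25110 = -0.7334 → z₀ = 0.4803 m
V₃ = V₁ · ln(z₃/z₀)/ln(z₁/z₀) = 42.5 × 6.3428/4.1346 = 65.1993 km/h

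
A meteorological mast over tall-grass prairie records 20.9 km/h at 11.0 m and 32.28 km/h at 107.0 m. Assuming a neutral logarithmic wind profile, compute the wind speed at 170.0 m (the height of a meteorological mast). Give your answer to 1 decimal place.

34.6 km/h

Log law: V ∝ ln(z/z₀). From the pair, with r = V₁/V₂ = 0.64746,
ln z₀ = (ln z₁ − r·ln z₂)/(1 − r) = (2.3979 − 0.64746×4.6728)/0.35254 = -1.7801 → z₀ = 0.1686 m
V₃ = V₁ · ln(z₃/z₀)/ln(z₁/z₀) = 20.9 × 6.9159/4.1780 = 34.5959 km/h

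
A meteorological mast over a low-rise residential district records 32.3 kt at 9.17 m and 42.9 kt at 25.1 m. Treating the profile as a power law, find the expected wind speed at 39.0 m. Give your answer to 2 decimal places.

First find α: α = ln(V₂/V₁)/ln(z₂/z₁) = ln(42.9/32.3)/ln(25.1/9.17) = 0.28380/1.00693 = 0.2819
Extrapolate from 25.1 m to 39.0 m: V₃ = 42.9 × (39.0/25.1)^0.2819 = 42.9 × 1.1323 = 48.5737 kt

48.57 kt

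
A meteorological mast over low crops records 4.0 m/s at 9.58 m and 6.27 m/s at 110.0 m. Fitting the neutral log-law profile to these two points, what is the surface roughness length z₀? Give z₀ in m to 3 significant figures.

Log law: V(z) ∝ ln(z/z₀). With r = V₁/V₂ = 4.0/6.27 = 0.63796,
r · ln(z₂/z₀) = ln(z₁/z₀) ⇒ ln z₀ = (ln z₁ − r·ln z₂)/(1 − r)
ln z₀ = (2.25968 − 0.63796×4.70048) / 0.36204 = -2.0413
z₀ = exp(-2.0413) = 0.1299 m

z₀ ≈ 0.130 m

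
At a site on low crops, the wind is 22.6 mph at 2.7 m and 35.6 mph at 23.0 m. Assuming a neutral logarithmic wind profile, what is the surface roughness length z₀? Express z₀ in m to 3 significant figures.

z₀ ≈ 0.0652 m

Log law: V(z) ∝ ln(z/z₀). With r = V₁/V₂ = 22.6/35.6 = 0.63483,
r · ln(z₂/z₀) = ln(z₁/z₀) ⇒ ln z₀ = (ln z₁ − r·ln z₂)/(1 − r)
ln z₀ = (0.99325 − 0.63483×3.13549) / 0.36517 = -2.7310
z₀ = exp(-2.7310) = 0.06516 m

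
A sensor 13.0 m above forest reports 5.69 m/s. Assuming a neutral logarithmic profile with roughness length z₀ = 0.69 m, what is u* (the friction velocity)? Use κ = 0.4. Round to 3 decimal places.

Log law: V(z) = (u*/κ) · ln(z/z₀) ⇒ u* = κ · V / ln(z/z₀)
u* = 0.4 × 5.69 / ln(13.0/0.69) = 0.4 × 5.69 / 2.9360
   = 2.2760 / 2.9360 = 0.7752 m/s

u* ≈ 0.775 m/s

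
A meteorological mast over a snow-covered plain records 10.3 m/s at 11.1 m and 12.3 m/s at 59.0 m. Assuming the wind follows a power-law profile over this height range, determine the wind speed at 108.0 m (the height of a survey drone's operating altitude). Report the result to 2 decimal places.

13.12 m/s

First find α: α = ln(V₂/V₁)/ln(z₂/z₁) = ln(12.3/10.3)/ln(59.0/11.1) = 0.17746/1.67059 = 0.1062
Extrapolate from 59.0 m to 108.0 m: V₃ = 12.3 × (108.0/59.0)^0.1062 = 12.3 × 1.0663 = 13.1158 m/s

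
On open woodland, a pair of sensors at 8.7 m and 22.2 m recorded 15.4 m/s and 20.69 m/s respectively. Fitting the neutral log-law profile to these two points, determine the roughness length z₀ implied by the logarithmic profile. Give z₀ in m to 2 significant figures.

Log law: V(z) ∝ ln(z/z₀). With r = V₁/V₂ = 15.4/20.69 = 0.74432,
r · ln(z₂/z₀) = ln(z₁/z₀) ⇒ ln z₀ = (ln z₁ − r·ln z₂)/(1 − r)
ln z₀ = (2.16332 − 0.74432×3.10009) / 0.25568 = -0.5638
z₀ = exp(-0.5638) = 0.5691 m

z₀ ≈ 0.57 m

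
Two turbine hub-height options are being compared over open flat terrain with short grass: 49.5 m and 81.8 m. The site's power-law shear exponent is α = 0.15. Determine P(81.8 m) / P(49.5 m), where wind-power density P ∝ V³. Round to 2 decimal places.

Speed ratio: V_B/V_A = (z_B/z_A)^α = (81.8/49.5)^0.15 = (1.6525)^0.15 = 1.07826
Power-density ratio: P_B/P_A = (V_B/V_A)³ = (1.07826)³ = 1.25362

1.25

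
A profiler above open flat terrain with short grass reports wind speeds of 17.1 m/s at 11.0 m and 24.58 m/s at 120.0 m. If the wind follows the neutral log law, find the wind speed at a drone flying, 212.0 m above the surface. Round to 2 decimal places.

Log law: V ∝ ln(z/z₀). From the pair, with r = V₁/V₂ = 0.69569,
ln z₀ = (ln z₁ − r·ln z₂)/(1 − r) = (2.3979 − 0.69569×4.7875)/0.30431 = -3.0650 → z₀ = 0.04666 m
V₃ = V₁ · ln(z₃/z₀)/ln(z₁/z₀) = 17.1 × 8.4215/5.4628 = 26.3614 m/s

26.36 m/s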